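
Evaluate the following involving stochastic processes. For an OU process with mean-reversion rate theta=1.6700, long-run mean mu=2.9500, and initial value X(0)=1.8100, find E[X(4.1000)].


E[X(t)] = mu + (X(0) - mu)*exp(-theta*t)
= 2.9500 + (1.8100 - 2.9500)*exp(-1.6700*4.1000)
= 2.9500 + -1.1400 * 0.0011
= 2.9488

2.9488


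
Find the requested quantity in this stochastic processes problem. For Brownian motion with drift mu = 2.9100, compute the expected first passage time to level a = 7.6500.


Expected first passage time = a/mu
= 7.6500/2.9100
= 2.6289

2.6289


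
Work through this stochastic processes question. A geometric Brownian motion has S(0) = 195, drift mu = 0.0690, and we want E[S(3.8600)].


E[S(t)] = S(0) * exp(mu * t)
= 195 * exp(0.0690 * 3.8600)
= 195 * 1.3052
= 254.5099

254.5099


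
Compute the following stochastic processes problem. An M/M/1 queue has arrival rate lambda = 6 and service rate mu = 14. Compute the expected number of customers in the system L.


rho = 6/14 = 0.4286
L = rho/(1-rho)
= 0.4286/0.5714
= 0.7500

0.7500


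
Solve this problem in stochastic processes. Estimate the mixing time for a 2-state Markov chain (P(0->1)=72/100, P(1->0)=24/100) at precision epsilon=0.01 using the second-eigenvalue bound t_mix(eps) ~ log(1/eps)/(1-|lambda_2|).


lambda_2 = |1 - p01 - p10| = |1 - 0.7200 - 0.2400| = 0.0400
t_mix ~ log(1/eps)/(1 - |lambda_2|)
= log(100)/(1 - 0.0400) = 4.6052/0.9600
= 4.7971

4.7971


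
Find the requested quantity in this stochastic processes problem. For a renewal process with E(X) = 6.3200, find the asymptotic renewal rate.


Long-run renewal rate = 1/E(X)
= 1/6.3200
= 0.1582

0.1582


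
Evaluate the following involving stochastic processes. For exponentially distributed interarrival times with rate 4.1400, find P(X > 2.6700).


P(X > t) = exp(-lambda * t)
= exp(-4.1400 * 2.6700)
= exp(-11.0538) = 1.5827e-05

1.5827e-05


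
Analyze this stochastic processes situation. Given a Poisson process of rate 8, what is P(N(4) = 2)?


P(N(t)=k) = (lambda*t)^k * exp(-lambda*t) / k!
lambda*t = 32
= 32^2 * exp(-32) / 2!
= 1024 * 1.2664e-14 / 2
= 6.4841e-12

6.4841e-12


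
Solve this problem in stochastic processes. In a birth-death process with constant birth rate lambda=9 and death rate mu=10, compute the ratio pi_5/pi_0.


For birth-death process, pi_n/pi_0 = (lambda/mu)^n
= (9/10)^5
= 0.5905

0.5905


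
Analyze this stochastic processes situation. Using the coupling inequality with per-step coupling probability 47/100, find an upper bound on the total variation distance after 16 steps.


TV distance bound <= (1-delta)^n
= (1 - 0.4700)^16
= 0.5300^16
= 3.8763e-05

3.8763e-05


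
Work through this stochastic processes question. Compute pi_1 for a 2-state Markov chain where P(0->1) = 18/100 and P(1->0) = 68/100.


Stationary distribution: pi_0 = p10/(p01+p10), pi_1 = p01/(p01+p10)
p01 = 0.1800, p10 = 0.6800
pi_1 = 0.2093

0.2093


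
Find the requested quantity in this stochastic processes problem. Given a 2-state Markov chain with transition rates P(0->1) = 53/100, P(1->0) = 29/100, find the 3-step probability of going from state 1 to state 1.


Computing P^3 by matrix multiplication.
P = [[0.4700, 0.5300], [0.2900, 0.7100]]
After raising P to the power 3:
P^3(1,1) = 0.6484

0.6484


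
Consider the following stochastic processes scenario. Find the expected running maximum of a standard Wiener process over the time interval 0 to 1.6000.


E(max B(s)) = sqrt(2t/pi)
= sqrt(2*1.6000/pi)
= sqrt(1.0186)
= 1.0093

1.0093


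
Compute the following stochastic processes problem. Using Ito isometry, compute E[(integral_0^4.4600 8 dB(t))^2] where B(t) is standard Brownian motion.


By Ito isometry: E[(int f dB)^2] = int f^2 dt
= 8^2 * 4.4600
= 64 * 4.4600 = 285.4400

285.4400


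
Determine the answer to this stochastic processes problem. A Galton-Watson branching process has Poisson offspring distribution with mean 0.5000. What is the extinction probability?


Since mu = 0.5000 <= 1, extinction probability = 1.

1.0000


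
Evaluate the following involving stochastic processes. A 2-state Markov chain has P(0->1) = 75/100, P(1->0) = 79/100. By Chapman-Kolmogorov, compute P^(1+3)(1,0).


P^4 = P^1 * P^3
Computing via matrix multiplication of the transition matrix.
Entry (1,0) of P^4 = 0.4694

0.4694


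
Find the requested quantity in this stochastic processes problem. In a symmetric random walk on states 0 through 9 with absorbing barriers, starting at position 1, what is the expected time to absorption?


For symmetric RW on 0,...,N with absorbing barriers, E(i) = i*(N-i)
E(1) = 1 * 8 = 8

8


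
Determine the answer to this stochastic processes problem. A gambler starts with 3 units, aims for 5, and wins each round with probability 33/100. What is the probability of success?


Gambler's ruin formula:
r = q/p = 0.6700/0.3300 = 2.0303
P(win) = (1 - r^i)/(1 - r^N)
= (1 - 2.0303^3)/(1 - 2.0303^5)
= 0.2200

0.2200


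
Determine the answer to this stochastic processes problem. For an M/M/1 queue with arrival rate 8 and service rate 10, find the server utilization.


rho = lambda/mu
= 8/10
= 0.8000

0.8000


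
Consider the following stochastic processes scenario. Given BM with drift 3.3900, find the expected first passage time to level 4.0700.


Expected first passage time = a/mu
= 4.0700/3.3900
= 1.2006

1.2006


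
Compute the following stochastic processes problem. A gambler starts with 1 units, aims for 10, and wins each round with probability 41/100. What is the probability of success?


Gambler's ruin formula:
r = q/p = 0.5900/0.4100 = 1.4390
P(win) = (1 - r^i)/(1 - r^N)
= (1 - 1.4390^1)/(1 - 1.4390^10)
= 0.0118

0.0118


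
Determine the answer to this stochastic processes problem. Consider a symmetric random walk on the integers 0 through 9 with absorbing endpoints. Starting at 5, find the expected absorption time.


For symmetric RW on 0,...,N with absorbing barriers, E(i) = i*(N-i)
E(5) = 5 * 4 = 20

20


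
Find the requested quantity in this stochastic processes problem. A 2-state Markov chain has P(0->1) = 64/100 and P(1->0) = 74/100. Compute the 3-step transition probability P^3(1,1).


Computing P^3 by matrix multiplication.
P = [[0.3600, 0.6400], [0.7400, 0.2600]]
After raising P to the power 3:
P^3(1,1) = 0.4343

0.4343


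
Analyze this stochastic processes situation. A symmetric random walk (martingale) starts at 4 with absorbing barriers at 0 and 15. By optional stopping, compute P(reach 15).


By optional stopping theorem: E(M at tau) = M(0) = 4
P(hit 15)*15 + P(hit 0)*0 = 4
P(hit 15) = (4 - 0)/(15 - 0) = 4/15 = 0.2667

0.2667


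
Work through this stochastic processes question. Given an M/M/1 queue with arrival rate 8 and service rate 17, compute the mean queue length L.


rho = 8/17 = 0.4706
L = rho/(1-rho)
= 0.4706/0.5294
= 0.8889

0.8889


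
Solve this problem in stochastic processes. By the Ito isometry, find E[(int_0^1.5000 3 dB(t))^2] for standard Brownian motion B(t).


By Ito isometry: E[(int f dB)^2] = int f^2 dt
= 3^2 * 1.5000
= 9 * 1.5000 = 13.5000

13.5000


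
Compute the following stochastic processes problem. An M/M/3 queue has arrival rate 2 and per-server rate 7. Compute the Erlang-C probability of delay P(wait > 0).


a = lambda/mu = 0.2857
rho = a/c = 0.0952
Erlang-C formula applied:
C(c,a) = 0.0032

0.0032


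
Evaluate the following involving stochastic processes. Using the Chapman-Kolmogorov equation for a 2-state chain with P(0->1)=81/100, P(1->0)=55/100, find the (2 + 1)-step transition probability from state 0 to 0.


P^3 = P^2 * P^1
Computing via matrix multiplication of the transition matrix.
Entry (0,0) of P^3 = 0.3766

0.3766


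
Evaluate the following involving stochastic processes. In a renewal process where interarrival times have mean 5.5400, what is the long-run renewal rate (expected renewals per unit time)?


Long-run renewal rate = 1/E(X)
= 1/5.5400
= 0.1805

0.1805


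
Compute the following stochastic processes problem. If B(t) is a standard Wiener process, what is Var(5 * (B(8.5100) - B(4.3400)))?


Var(alpha*(B(t)-B(s))) = alpha^2 * (t-s)
= 5^2 * (8.5100 - 4.3400)
= 25 * 4.1700
= 104.2500

104.2500


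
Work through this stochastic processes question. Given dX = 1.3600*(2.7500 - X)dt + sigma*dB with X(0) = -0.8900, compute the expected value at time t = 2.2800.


E[X(t)] = mu + (X(0) - mu)*exp(-theta*t)
= 2.7500 + (-0.8900 - 2.7500)*exp(-1.3600*2.2800)
= 2.7500 + -3.6400 * 0.0450
= 2.5862

2.5862


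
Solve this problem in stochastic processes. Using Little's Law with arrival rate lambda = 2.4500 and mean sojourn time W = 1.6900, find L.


Little's Law: L = lambda * W
= 2.4500 * 1.6900
= 4.1405

4.1405


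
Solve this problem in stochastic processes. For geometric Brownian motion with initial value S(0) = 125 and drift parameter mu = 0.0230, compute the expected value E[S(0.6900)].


E[S(t)] = S(0) * exp(mu * t)
= 125 * exp(0.0230 * 0.6900)
= 125 * 1.0160
= 126.9996

126.9996


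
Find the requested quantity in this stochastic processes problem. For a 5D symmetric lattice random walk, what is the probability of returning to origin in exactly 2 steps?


P(return in 2 steps) = P(reverse first step) = 1/(2d)
= 1/10
= 0.1000

0.1000


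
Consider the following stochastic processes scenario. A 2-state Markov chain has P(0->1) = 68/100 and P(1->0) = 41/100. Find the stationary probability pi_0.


Stationary distribution: pi_0 = p10/(p01+p10), pi_1 = p01/(p01+p10)
p01 = 0.6800, p10 = 0.4100
pi_0 = 0.3761

0.3761


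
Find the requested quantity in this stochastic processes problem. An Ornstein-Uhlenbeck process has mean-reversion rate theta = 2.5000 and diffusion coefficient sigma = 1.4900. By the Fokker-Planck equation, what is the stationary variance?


Stationary variance = sigma^2 / (2*theta)
= 1.4900^2 / (2*2.5000)
= 2.2201 / 5.0000
= 0.4440

0.4440


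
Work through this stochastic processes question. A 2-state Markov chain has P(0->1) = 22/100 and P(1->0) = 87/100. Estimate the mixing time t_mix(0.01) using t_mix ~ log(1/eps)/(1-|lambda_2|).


lambda_2 = |1 - p01 - p10| = |1 - 0.2200 - 0.8700| = 0.0900
t_mix ~ log(1/eps)/(1 - |lambda_2|)
= log(100)/(1 - 0.0900) = 4.6052/0.9100
= 5.0606

5.0606


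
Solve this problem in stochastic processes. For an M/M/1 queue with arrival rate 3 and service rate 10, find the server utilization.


rho = lambda/mu
= 3/10
= 0.3000

0.3000


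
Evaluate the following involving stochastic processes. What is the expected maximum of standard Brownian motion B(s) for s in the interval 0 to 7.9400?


E(max B(s)) = sqrt(2t/pi)
= sqrt(2*7.9400/pi)
= sqrt(5.0548)
= 2.2483

2.2483


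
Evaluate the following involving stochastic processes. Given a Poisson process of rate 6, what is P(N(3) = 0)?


P(N(t)=k) = (lambda*t)^k * exp(-lambda*t) / k!
lambda*t = 18
= 18^0 * exp(-18) / 0!
= 1 * 1.5230e-08 / 1
= 1.5230e-08

1.5230e-08


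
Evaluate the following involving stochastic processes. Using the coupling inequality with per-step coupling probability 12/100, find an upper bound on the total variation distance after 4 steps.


TV distance bound <= (1-delta)^n
= (1 - 0.1200)^4
= 0.8800^4
= 0.5997

0.5997


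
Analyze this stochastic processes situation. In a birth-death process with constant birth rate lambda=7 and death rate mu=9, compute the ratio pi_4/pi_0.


For birth-death process, pi_n/pi_0 = (lambda/mu)^n
= (7/9)^4
= 0.3660

0.3660


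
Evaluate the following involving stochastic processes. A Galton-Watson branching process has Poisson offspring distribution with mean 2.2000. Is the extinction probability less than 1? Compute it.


Since mu = 2.2000 > 1, extinction prob q < 1.
Solve s = exp(mu*(s-1)) iteratively.
q = 0.1563

0.1563


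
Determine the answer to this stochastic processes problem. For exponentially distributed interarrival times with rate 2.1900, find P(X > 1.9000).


P(X > t) = exp(-lambda * t)
= exp(-2.1900 * 1.9000)
= exp(-4.1610) = 0.0156

0.0156


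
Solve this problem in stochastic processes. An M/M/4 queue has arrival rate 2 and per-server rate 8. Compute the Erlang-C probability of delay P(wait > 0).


a = lambda/mu = 0.2500
rho = a/c = 0.0625
Erlang-C formula applied:
C(c,a) = 1.3521e-04

1.3521e-04


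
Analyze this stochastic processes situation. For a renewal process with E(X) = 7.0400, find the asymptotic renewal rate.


Long-run renewal rate = 1/E(X)
= 1/7.0400
= 0.1420

0.1420


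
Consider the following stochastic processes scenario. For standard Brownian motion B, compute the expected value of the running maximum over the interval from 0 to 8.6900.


E(max B(s)) = sqrt(2t/pi)
= sqrt(2*8.6900/pi)
= sqrt(5.5322)
= 2.3521

2.3521


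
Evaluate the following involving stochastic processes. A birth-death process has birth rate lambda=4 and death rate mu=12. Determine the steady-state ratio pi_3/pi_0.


For birth-death process, pi_n/pi_0 = (lambda/mu)^n
= (4/12)^3
= 0.0370

0.0370


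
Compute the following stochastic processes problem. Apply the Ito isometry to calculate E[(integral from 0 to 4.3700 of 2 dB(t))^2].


By Ito isometry: E[(int f dB)^2] = int f^2 dt
= 2^2 * 4.3700
= 4 * 4.3700 = 17.4800

17.4800


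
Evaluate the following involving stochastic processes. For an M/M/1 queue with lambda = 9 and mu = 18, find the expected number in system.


rho = 9/18 = 0.5000
L = rho/(1-rho)
= 0.5000/0.5000
= 1.0000

1.0000


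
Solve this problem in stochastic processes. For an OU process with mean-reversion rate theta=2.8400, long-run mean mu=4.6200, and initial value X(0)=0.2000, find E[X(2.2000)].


E[X(t)] = mu + (X(0) - mu)*exp(-theta*t)
= 4.6200 + (0.2000 - 4.6200)*exp(-2.8400*2.2000)
= 4.6200 + -4.4200 * 0.0019
= 4.6115

4.6115


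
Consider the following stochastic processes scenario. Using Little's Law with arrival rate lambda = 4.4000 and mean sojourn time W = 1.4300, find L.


Little's Law: L = lambda * W
= 4.4000 * 1.4300
= 6.2920

6.2920


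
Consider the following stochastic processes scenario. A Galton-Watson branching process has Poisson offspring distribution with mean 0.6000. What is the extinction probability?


Since mu = 0.6000 <= 1, extinction probability = 1.

1.0000


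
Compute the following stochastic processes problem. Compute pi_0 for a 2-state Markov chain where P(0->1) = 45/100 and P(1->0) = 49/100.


Stationary distribution: pi_0 = p10/(p01+p10), pi_1 = p01/(p01+p10)
p01 = 0.4500, p10 = 0.4900
pi_0 = 0.5213

0.5213


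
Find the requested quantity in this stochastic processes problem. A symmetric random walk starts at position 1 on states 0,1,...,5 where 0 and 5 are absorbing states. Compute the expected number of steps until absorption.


For symmetric RW on 0,...,N with absorbing barriers, E(i) = i*(N-i)
E(1) = 1 * 4 = 4

4


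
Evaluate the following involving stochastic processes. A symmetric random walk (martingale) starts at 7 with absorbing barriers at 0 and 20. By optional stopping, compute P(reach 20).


By optional stopping theorem: E(M at tau) = M(0) = 7
P(hit 20)*20 + P(hit 0)*0 = 7
P(hit 20) = (7 - 0)/(20 - 0) = 7/20 = 0.3500

0.3500


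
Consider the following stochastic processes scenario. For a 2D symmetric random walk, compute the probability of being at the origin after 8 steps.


P = C(8,4)^2 / 4^8
= 70^2 / 65536
= 4900 / 65536
= 0.0748

0.0748


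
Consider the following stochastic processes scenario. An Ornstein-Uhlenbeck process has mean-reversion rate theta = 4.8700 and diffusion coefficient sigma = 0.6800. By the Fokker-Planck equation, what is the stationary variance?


Stationary variance = sigma^2 / (2*theta)
= 0.6800^2 / (2*4.8700)
= 0.4624 / 9.7400
= 0.0475

0.0475


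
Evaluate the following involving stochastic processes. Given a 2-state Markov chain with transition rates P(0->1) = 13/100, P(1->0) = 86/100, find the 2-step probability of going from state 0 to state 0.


Computing P^2 by matrix multiplication.
P = [[0.8700, 0.1300], [0.8600, 0.1400]]
After raising P to the power 2:
P^2(0,0) = 0.8687

0.8687


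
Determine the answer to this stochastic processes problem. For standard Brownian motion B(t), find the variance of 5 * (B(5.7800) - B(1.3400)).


Var(alpha*(B(t)-B(s))) = alpha^2 * (t-s)
= 5^2 * (5.7800 - 1.3400)
= 25 * 4.4400
= 111.0000

111.0000


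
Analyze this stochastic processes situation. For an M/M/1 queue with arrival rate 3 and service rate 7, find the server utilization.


rho = lambda/mu
= 3/7
= 0.4286

0.4286


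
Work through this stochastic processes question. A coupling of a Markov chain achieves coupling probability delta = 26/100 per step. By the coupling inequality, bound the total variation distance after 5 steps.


TV distance bound <= (1-delta)^n
= (1 - 0.2600)^5
= 0.7400^5
= 0.2219

0.2219


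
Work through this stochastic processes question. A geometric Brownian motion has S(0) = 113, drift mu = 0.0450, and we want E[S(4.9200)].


E[S(t)] = S(0) * exp(mu * t)
= 113 * exp(0.0450 * 4.9200)
= 113 * 1.2478
= 141.0039

141.0039


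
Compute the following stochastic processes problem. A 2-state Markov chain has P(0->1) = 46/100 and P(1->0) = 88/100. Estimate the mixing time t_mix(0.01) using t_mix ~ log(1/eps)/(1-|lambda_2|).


lambda_2 = |1 - p01 - p10| = |1 - 0.4600 - 0.8800| = 0.3400
t_mix ~ log(1/eps)/(1 - |lambda_2|)
= log(100)/(1 - 0.3400) = 4.6052/0.6600
= 6.9775

6.9775


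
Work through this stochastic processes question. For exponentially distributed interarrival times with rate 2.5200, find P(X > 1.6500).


P(X > t) = exp(-lambda * t)
= exp(-2.5200 * 1.6500)
= exp(-4.1580) = 0.0156

0.0156


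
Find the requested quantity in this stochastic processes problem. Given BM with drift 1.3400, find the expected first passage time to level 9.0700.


Expected first passage time = a/mu
= 9.0700/1.3400
= 6.7687

6.7687


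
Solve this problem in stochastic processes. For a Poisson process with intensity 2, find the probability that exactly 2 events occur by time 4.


P(N(t)=k) = (lambda*t)^k * exp(-lambda*t) / k!
lambda*t = 8
= 8^2 * exp(-8) / 2!
= 64 * 3.3546e-04 / 2
= 0.0107

0.0107


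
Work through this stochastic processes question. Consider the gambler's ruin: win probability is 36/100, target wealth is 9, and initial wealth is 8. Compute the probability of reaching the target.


Gambler's ruin formula:
r = q/p = 0.6400/0.3600 = 1.7778
P(win) = (1 - r^i)/(1 - r^N)
= (1 - 1.7778^8)/(1 - 1.7778^9)
= 0.5600

0.5600


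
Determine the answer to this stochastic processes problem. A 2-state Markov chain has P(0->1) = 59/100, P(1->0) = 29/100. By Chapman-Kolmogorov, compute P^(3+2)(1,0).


P^5 = P^3 * P^2
Computing via matrix multiplication of the transition matrix.
Entry (1,0) of P^5 = 0.3295

0.3295


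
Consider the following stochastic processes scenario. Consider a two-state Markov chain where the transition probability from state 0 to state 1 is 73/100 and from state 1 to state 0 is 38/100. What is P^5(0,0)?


Computing P^5 by matrix multiplication.
P = [[0.2700, 0.7300], [0.3800, 0.6200]]
After raising P to the power 5:
P^5(0,0) = 0.3423

0.3423


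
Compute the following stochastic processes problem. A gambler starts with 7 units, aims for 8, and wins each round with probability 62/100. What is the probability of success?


Gambler's ruin formula:
r = q/p = 0.3800/0.6200 = 0.6129
P(win) = (1 - r^i)/(1 - r^N)
= (1 - 0.6129^7)/(1 - 0.6129^8)
= 0.9872

0.9872


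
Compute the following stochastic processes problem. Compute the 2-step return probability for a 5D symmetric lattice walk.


P(return in 2 steps) = P(reverse first step) = 1/(2d)
= 1/10
= 0.1000

0.1000


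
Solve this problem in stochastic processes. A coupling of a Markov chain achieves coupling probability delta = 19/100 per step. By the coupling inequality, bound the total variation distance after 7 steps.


TV distance bound <= (1-delta)^n
= (1 - 0.1900)^7
= 0.8100^7
= 0.2288

0.2288


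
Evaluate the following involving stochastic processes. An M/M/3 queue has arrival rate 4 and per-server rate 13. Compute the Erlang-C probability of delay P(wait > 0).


a = lambda/mu = 0.3077
rho = a/c = 0.1026
Erlang-C formula applied:
C(c,a) = 0.0040

0.0040


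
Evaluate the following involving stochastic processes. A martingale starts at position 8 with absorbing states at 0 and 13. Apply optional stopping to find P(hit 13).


By optional stopping theorem: E(M at tau) = M(0) = 8
P(hit 13)*13 + P(hit 0)*0 = 8
P(hit 13) = (8 - 0)/(13 - 0) = 8/13 = 0.6154

0.6154


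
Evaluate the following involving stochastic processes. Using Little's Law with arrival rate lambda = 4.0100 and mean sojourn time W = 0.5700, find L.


Little's Law: L = lambda * W
= 4.0100 * 0.5700
= 2.2857

2.2857


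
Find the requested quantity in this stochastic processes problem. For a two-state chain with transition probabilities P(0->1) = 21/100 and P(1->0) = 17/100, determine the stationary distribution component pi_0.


Stationary distribution: pi_0 = p10/(p01+p10), pi_1 = p01/(p01+p10)
p01 = 0.2100, p10 = 0.1700
pi_0 = 0.4474

0.4474


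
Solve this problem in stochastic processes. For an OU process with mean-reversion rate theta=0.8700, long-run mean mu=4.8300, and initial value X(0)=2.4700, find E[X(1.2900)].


E[X(t)] = mu + (X(0) - mu)*exp(-theta*t)
= 4.8300 + (2.4700 - 4.8300)*exp(-0.8700*1.2900)
= 4.8300 + -2.3600 * 0.3255
= 4.0617

4.0617


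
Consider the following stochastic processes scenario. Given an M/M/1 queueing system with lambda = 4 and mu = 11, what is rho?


rho = lambda/mu
= 4/11
= 0.3636

0.3636


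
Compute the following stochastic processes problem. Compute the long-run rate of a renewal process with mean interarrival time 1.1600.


Long-run renewal rate = 1/E(X)
= 1/1.1600
= 0.8621

0.8621


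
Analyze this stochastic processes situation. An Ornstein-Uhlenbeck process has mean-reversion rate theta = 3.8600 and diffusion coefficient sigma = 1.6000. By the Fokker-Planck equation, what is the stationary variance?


Stationary variance = sigma^2 / (2*theta)
= 1.6000^2 / (2*3.8600)
= 2.5600 / 7.7200
= 0.3316

0.3316


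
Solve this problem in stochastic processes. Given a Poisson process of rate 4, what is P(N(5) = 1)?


P(N(t)=k) = (lambda*t)^k * exp(-lambda*t) / k!
lambda*t = 20
= 20^1 * exp(-20) / 1!
= 20 * 2.0612e-09 / 1
= 4.1223e-08

4.1223e-08


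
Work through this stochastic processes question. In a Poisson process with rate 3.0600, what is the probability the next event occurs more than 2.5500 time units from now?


P(X > t) = exp(-lambda * t)
= exp(-3.0600 * 2.5500)
= exp(-7.8030) = 4.0851e-04

4.0851e-04


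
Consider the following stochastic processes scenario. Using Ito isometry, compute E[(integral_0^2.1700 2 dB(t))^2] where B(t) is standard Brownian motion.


By Ito isometry: E[(int f dB)^2] = int f^2 dt
= 2^2 * 2.1700
= 4 * 2.1700 = 8.6800

8.6800


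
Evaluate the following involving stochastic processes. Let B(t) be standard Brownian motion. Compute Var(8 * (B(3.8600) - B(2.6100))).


Var(alpha*(B(t)-B(s))) = alpha^2 * (t-s)
= 8^2 * (3.8600 - 2.6100)
= 64 * 1.2500
= 80.0000

80.0000


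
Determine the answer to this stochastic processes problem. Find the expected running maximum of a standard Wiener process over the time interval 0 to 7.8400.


E(max B(s)) = sqrt(2t/pi)
= sqrt(2*7.8400/pi)
= sqrt(4.9911)
= 2.2341

2.2341


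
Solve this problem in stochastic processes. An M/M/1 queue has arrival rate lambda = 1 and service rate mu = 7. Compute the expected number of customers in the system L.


rho = 1/7 = 0.1429
L = rho/(1-rho)
= 0.1429/0.8571
= 0.1667

0.1667


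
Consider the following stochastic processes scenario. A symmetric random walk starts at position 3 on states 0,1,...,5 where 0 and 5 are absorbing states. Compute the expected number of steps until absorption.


For symmetric RW on 0,...,N with absorbing barriers, E(i) = i*(N-i)
E(3) = 3 * 2 = 6

6


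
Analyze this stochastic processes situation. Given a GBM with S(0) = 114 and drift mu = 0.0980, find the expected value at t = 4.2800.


E[S(t)] = S(0) * exp(mu * t)
= 114 * exp(0.0980 * 4.2800)
= 114 * 1.5211
= 173.4065

173.4065


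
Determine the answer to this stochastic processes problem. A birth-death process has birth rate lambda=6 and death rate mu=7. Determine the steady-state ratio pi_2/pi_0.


For birth-death process, pi_n/pi_0 = (lambda/mu)^n
= (6/7)^2
= 0.7347

0.7347


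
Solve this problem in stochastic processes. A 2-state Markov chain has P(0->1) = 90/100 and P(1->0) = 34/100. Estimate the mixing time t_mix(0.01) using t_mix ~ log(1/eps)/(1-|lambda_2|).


lambda_2 = |1 - p01 - p10| = |1 - 0.9000 - 0.3400| = 0.2400
t_mix ~ log(1/eps)/(1 - |lambda_2|)
= log(100)/(1 - 0.2400) = 4.6052/0.7600
= 6.0594

6.0594


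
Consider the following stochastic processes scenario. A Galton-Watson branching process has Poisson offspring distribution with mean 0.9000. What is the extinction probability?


Since mu = 0.9000 <= 1, extinction probability = 1.

1.0000


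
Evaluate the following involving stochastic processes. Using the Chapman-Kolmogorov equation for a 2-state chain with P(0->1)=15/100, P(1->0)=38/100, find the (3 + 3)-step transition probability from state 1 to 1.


P^6 = P^3 * P^3
Computing via matrix multiplication of the transition matrix.
Entry (1,1) of P^6 = 0.2907

0.2907


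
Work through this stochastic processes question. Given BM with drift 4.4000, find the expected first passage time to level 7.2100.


Expected first passage time = a/mu
= 7.2100/4.4000
= 1.6386

1.6386


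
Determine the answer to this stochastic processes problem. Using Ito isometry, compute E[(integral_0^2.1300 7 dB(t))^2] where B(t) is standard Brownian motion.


By Ito isometry: E[(int f dB)^2] = int f^2 dt
= 7^2 * 2.1300
= 49 * 2.1300 = 104.3700

104.3700


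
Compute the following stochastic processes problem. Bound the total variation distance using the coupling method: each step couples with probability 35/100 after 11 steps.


TV distance bound <= (1-delta)^n
= (1 - 0.3500)^11
= 0.6500^11
= 0.0088

0.0088


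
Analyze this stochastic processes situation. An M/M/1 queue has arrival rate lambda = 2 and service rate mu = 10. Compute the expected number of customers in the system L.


rho = 2/10 = 0.2000
L = rho/(1-rho)
= 0.2000/0.8000
= 0.2500

0.2500


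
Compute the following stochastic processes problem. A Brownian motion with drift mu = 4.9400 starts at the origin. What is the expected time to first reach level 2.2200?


Expected first passage time = a/mu
= 2.2200/4.9400
= 0.4494

0.4494


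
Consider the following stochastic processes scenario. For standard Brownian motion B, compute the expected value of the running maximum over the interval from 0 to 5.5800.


E(max B(s)) = sqrt(2t/pi)
= sqrt(2*5.5800/pi)
= sqrt(3.5523)
= 1.8848

1.8848


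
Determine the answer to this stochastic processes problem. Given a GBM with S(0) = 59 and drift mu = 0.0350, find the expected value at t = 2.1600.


E[S(t)] = S(0) * exp(mu * t)
= 59 * exp(0.0350 * 2.1600)
= 59 * 1.0785
= 63.6333

63.6333


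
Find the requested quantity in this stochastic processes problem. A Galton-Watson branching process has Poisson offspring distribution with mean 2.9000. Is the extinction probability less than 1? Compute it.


Since mu = 2.9000 > 1, extinction prob q < 1.
Solve s = exp(mu*(s-1)) iteratively.
q = 0.0668

0.0668


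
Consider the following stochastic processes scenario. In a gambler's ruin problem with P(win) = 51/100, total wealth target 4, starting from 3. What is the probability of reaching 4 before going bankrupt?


Gambler's ruin formula:
r = q/p = 0.4900/0.5100 = 0.9608
P(win) = (1 - r^i)/(1 - r^N)
= (1 - 0.9608^3)/(1 - 0.9608^4)
= 0.7648

0.7648


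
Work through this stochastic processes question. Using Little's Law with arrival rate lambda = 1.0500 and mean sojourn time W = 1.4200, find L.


Little's Law: L = lambda * W
= 1.0500 * 1.4200
= 1.4910

1.4910


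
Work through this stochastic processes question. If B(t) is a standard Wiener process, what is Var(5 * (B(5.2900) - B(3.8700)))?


Var(alpha*(B(t)-B(s))) = alpha^2 * (t-s)
= 5^2 * (5.2900 - 3.8700)
= 25 * 1.4200
= 35.5000

35.5000


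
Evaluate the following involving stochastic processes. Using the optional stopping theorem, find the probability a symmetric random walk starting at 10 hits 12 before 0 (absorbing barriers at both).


By optional stopping theorem: E(M at tau) = M(0) = 10
P(hit 12)*12 + P(hit 0)*0 = 10
P(hit 12) = (10 - 0)/(12 - 0) = 5/6 = 0.8333

0.8333


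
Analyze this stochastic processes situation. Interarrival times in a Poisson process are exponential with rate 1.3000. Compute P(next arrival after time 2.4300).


P(X > t) = exp(-lambda * t)
= exp(-1.3000 * 2.4300)
= exp(-3.1590) = 0.0425

0.0425


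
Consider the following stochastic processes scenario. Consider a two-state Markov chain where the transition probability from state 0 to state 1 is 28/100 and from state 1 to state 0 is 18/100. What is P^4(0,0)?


Computing P^4 by matrix multiplication.
P = [[0.7200, 0.2800], [0.1800, 0.8200]]
After raising P to the power 4:
P^4(0,0) = 0.4431

0.4431


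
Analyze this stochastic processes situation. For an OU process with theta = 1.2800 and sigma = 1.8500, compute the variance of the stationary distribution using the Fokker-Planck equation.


Stationary variance = sigma^2 / (2*theta)
= 1.8500^2 / (2*1.2800)
= 3.4225 / 2.5600
= 1.3369

1.3369


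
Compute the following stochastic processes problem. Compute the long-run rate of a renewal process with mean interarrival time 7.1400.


Long-run renewal rate = 1/E(X)
= 1/7.1400
= 0.1401

0.1401


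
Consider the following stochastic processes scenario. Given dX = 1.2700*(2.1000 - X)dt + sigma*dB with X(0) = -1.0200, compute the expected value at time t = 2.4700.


E[X(t)] = mu + (X(0) - mu)*exp(-theta*t)
= 2.1000 + (-1.0200 - 2.1000)*exp(-1.2700*2.4700)
= 2.1000 + -3.1200 * 0.0434
= 1.9645

1.9645


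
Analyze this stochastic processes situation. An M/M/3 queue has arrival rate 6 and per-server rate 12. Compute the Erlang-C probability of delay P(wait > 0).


a = lambda/mu = 0.5000
rho = a/c = 0.1667
Erlang-C formula applied:
C(c,a) = 0.0152

0.0152


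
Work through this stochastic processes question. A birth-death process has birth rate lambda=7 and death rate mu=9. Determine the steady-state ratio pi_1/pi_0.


For birth-death process, pi_n/pi_0 = (lambda/mu)^n
= (7/9)^1
= 0.7778

0.7778


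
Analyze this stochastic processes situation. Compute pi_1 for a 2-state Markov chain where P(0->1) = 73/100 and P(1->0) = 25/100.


Stationary distribution: pi_0 = p10/(p01+p10), pi_1 = p01/(p01+p10)
p01 = 0.7300, p10 = 0.2500
pi_1 = 0.7449

0.7449


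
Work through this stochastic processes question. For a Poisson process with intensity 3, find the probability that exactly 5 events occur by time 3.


P(N(t)=k) = (lambda*t)^k * exp(-lambda*t) / k!
lambda*t = 9
= 9^5 * exp(-9) / 5!
= 59049 * 1.2341e-04 / 120
= 0.0607

0.0607


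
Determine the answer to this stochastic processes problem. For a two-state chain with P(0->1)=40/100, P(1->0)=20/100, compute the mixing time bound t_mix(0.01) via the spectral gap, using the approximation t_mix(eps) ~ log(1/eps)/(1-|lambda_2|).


lambda_2 = |1 - p01 - p10| = |1 - 0.4000 - 0.2000| = 0.4000
t_mix ~ log(1/eps)/(1 - |lambda_2|)
= log(100)/(1 - 0.4000) = 4.6052/0.6000
= 7.6753

7.6753


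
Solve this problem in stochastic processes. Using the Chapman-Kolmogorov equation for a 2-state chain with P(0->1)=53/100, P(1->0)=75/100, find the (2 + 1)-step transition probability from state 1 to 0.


P^3 = P^2 * P^1
Computing via matrix multiplication of the transition matrix.
Entry (1,0) of P^3 = 0.5988

0.5988


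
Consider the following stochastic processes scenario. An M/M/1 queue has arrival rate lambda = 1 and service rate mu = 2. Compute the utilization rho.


rho = lambda/mu
= 1/2
= 0.5000

0.5000


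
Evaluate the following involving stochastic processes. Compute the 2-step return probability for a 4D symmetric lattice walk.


P(return in 2 steps) = P(reverse first step) = 1/(2d)
= 1/8
= 0.1250

0.1250


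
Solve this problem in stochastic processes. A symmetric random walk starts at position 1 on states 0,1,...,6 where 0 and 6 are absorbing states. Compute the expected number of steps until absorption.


For symmetric RW on 0,...,N with absorbing barriers, E(i) = i*(N-i)
E(1) = 1 * 5 = 5

5


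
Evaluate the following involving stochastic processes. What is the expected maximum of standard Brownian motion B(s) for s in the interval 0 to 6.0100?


E(max B(s)) = sqrt(2t/pi)
= sqrt(2*6.0100/pi)
= sqrt(3.8261)
= 1.9560

1.9560


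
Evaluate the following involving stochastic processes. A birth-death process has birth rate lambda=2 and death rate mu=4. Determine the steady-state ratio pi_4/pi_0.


For birth-death process, pi_n/pi_0 = (lambda/mu)^n
= (2/4)^4
= 0.0625

0.0625


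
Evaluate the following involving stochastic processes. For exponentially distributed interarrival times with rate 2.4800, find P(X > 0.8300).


P(X > t) = exp(-lambda * t)
= exp(-2.4800 * 0.8300)
= exp(-2.0584) = 0.1277

0.1277


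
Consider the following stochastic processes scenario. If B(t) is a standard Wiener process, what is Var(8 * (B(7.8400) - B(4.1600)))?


Var(alpha*(B(t)-B(s))) = alpha^2 * (t-s)
= 8^2 * (7.8400 - 4.1600)
= 64 * 3.6800
= 235.5200

235.5200


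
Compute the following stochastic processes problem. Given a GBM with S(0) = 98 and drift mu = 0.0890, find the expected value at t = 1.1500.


E[S(t)] = S(0) * exp(mu * t)
= 98 * exp(0.0890 * 1.1500)
= 98 * 1.1078
= 108.5616

108.5616


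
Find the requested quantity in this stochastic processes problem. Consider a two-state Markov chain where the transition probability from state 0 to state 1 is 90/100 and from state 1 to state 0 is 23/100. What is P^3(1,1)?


Computing P^3 by matrix multiplication.
P = [[0.1000, 0.9000], [0.2300, 0.7700]]
After raising P to the power 3:
P^3(1,1) = 0.7960

0.7960


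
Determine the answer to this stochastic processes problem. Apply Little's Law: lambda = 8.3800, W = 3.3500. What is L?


Little's Law: L = lambda * W
= 8.3800 * 3.3500
= 28.0730

28.0730


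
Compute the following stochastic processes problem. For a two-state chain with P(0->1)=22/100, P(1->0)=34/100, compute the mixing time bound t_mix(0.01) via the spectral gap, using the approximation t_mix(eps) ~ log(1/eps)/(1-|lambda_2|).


lambda_2 = |1 - p01 - p10| = |1 - 0.2200 - 0.3400| = 0.4400
t_mix ~ log(1/eps)/(1 - |lambda_2|)
= log(100)/(1 - 0.4400) = 4.6052/0.5600
= 8.2235

8.2235


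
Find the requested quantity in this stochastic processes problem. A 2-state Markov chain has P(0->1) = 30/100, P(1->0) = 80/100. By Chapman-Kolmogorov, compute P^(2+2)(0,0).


P^4 = P^2 * P^2
Computing via matrix multiplication of the transition matrix.
Entry (0,0) of P^4 = 0.7273

0.7273


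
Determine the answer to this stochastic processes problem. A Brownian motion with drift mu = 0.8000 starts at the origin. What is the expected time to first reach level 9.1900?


Expected first passage time = a/mu
= 9.1900/0.8000
= 11.4875

11.4875


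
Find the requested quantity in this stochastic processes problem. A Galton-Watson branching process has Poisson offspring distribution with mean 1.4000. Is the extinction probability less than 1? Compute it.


Since mu = 1.4000 > 1, extinction prob q < 1.
Solve s = exp(mu*(s-1)) iteratively.
q = 0.4890

0.4890


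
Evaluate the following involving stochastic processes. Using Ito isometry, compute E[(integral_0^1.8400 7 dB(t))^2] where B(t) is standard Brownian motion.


By Ito isometry: E[(int f dB)^2] = int f^2 dt
= 7^2 * 1.8400
= 49 * 1.8400 = 90.1600

90.1600


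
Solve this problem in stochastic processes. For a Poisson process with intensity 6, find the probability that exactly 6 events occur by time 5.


P(N(t)=k) = (lambda*t)^k * exp(-lambda*t) / k!
lambda*t = 30
= 30^6 * exp(-30) / 6!
= 729000000 * 9.3576e-14 / 720
= 9.4746e-08

9.4746e-08


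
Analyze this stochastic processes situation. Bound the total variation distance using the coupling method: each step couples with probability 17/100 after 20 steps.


TV distance bound <= (1-delta)^n
= (1 - 0.1700)^20
= 0.8300^20
= 0.0241

0.0241


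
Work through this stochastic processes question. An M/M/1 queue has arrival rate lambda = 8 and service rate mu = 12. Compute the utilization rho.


rho = lambda/mu
= 8/12
= 0.6667

0.6667


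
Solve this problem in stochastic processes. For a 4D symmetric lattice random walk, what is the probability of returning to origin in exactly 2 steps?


P(return in 2 steps) = P(reverse first step) = 1/(2d)
= 1/8
= 0.1250

0.1250


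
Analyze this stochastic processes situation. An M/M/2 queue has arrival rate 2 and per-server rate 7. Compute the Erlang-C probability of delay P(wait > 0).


a = lambda/mu = 0.2857
rho = a/c = 0.1429
Erlang-C formula applied:
C(c,a) = 0.0357

0.0357


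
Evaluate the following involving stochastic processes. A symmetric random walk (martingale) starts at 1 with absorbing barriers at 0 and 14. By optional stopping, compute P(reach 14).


By optional stopping theorem: E(M at tau) = M(0) = 1
P(hit 14)*14 + P(hit 0)*0 = 1
P(hit 14) = (1 - 0)/(14 - 0) = 1/14 = 0.0714

0.0714


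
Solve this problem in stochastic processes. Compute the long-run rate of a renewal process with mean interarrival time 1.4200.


Long-run renewal rate = 1/E(X)
= 1/1.4200
= 0.7042

0.7042


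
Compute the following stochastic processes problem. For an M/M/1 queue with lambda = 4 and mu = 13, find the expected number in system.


rho = 4/13 = 0.3077
L = rho/(1-rho)
= 0.3077/0.6923
= 0.4444

0.4444


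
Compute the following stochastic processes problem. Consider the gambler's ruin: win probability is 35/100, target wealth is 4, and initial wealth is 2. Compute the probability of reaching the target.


Gambler's ruin formula:
r = q/p = 0.6500/0.3500 = 1.8571
P(win) = (1 - r^i)/(1 - r^N)
= (1 - 1.8571^2)/(1 - 1.8571^4)
= 0.2248

0.2248


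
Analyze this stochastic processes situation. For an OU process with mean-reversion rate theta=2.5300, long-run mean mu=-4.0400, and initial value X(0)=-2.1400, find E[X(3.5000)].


E[X(t)] = mu + (X(0) - mu)*exp(-theta*t)
= -4.0400 + (-2.1400 - -4.0400)*exp(-2.5300*3.5000)
= -4.0400 + 1.9000 * 1.4267e-04
= -4.0397

-4.0397


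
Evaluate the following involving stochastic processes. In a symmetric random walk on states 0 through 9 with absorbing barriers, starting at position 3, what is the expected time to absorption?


For symmetric RW on 0,...,N with absorbing barriers, E(i) = i*(N-i)
E(3) = 3 * 6 = 18

18


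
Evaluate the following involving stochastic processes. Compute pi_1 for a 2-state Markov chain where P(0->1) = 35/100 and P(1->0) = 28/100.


Stationary distribution: pi_0 = p10/(p01+p10), pi_1 = p01/(p01+p10)
p01 = 0.3500, p10 = 0.2800
pi_1 = 0.5556

0.5556


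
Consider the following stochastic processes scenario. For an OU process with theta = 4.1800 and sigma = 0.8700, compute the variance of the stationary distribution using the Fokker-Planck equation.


Stationary variance = sigma^2 / (2*theta)
= 0.8700^2 / (2*4.1800)
= 0.7569 / 8.3600
= 0.0905

0.0905


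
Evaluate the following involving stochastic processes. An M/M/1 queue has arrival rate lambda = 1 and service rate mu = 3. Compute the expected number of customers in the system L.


rho = 1/3 = 0.3333
L = rho/(1-rho)
= 0.3333/0.6667
= 0.5000

0.5000
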